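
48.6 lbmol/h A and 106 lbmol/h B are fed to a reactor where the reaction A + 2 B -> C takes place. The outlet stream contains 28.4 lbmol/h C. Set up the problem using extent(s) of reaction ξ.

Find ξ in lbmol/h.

For C: n = n₀ + 1ξ → 28.4 = 0 + 1ξ, giving ξ = 28.4 lbmol/h.
Outlet amounts (n = n₀ + ν ξ):
  A: 48.6 − 1(28.4) = 20.2
  B: 106 − 2(28.4) = 49.2
  C: 0 + 1(28.4) = 28.4

ξ = 28.4 lbmol/h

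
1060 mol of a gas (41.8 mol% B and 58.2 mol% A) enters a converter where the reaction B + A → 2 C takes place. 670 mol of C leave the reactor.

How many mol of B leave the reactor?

108 mol

For C: n = n₀ + 2ξ → 670 = 0 + 2ξ, giving ξ = 335 mol.
Outlet amounts (n = n₀ + ν ξ):
  B: 443.1 − 1(335) = 108.1
  A: 616.9 − 1(335) = 281.9
  C: 0 + 2(335) = 670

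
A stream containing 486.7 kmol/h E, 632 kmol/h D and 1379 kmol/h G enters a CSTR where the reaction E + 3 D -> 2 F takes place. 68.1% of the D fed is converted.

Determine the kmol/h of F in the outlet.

D reacted = 0.681 × 632 = 430.4 kmol/h; ν_D = −3, so ξ = 430.4/3 = 143.5 kmol/h.
Outlet amounts (n = n₀ + ν ξ):
  E: 486.7 − 1(143.5) = 343.2
  D: 632 − 3(143.5) = 201.6
  F: 0 + 2(143.5) = 286.9
  G: 1379 (inert)

287 kmol/h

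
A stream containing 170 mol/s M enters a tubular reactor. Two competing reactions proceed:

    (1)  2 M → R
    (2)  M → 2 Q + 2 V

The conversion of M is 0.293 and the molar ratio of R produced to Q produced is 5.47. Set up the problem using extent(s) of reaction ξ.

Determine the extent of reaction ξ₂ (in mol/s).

Conversion of M: M consumed = 0.293 × 170 = 49.81 mol/s = 2ξ₁ + 1ξ₂.
Selectivity: 1ξ₁ / (2ξ₂) = 5.47 → ξ₁ = 10.94 ξ₂.
Substitute: (2·10.94 + 1) ξ₂ = 49.81 → ξ₂ = 2.177 mol/s, ξ₁ = 23.82 mol/s.
Outlet amounts (n = n₀ + Σ ν·ξ):
  M: 170 − 2(23.82) − 1(2.177) = 120.2
  R: 0 + 1(23.82) = 23.82
  Q: 0 + 2(2.177) = 4.354
  V: 0 + 2(2.177) = 4.354

ξ₂ = 2.18 mol/s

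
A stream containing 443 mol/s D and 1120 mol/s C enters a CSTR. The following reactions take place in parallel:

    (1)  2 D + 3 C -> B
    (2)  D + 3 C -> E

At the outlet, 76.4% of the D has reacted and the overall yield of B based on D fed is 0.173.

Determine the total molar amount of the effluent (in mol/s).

Yield of B: 1ξ₁ / 443 = 0.173 → ξ₁ = 76.64 mol/s.
Conversion of D: 2ξ₁ + 1ξ₂ = 0.764 × 443 = 338.5 → ξ₂ = 185.2 mol/s.
Outlet amounts (n = n₀ + Σ ν·ξ):
  D: 443 − 2(76.64) − 1(185.2) = 104.5
  C: 1120 − 3(76.64) − 3(185.2) = 334.6
  B: 0 + 1(76.64) = 76.64
  E: 0 + 1(185.2) = 185.2
Total out = 104.5 + 334.6 + 76.64 + 185.2 = 700.9 mol/s.

701 mol/s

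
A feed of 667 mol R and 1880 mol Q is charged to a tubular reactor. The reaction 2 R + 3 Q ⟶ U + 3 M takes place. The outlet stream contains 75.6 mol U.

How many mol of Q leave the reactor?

1650 mol

For U: n = n₀ + 1ξ → 75.6 = 0 + 1ξ, giving ξ = 75.6 mol.
Outlet amounts (n = n₀ + ν ξ):
  R: 667 − 2(75.6) = 515.8
  Q: 1880 − 3(75.6) = 1653
  U: 0 + 1(75.6) = 75.6
  M: 0 + 3(75.6) = 226.8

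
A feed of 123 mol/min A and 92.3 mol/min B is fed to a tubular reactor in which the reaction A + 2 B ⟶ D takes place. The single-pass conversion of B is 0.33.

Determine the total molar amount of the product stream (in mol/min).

185 mol/min

B reacted = 0.33 × 92.3 = 30.46 mol/min; ν_B = −2, so ξ = 30.46/2 = 15.23 mol/min.
Outlet amounts (n = n₀ + ν ξ):
  A: 123 − 1(15.23) = 107.8
  B: 92.3 − 2(15.23) = 61.84
  D: 0 + 1(15.23) = 15.23
Total out = 107.8 + 61.84 + 15.23 = 184.8 mol/min.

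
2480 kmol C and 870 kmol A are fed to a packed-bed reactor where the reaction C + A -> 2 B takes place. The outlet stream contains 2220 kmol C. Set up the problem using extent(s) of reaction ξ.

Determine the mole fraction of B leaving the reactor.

For C: n = n₀ − 1ξ → 2220 = 2480 − 1ξ, giving ξ = 260 kmol.
Outlet amounts (n = n₀ + ν ξ):
  C: 2480 − 1(260) = 2220
  A: 870 − 1(260) = 610
  B: 0 + 2(260) = 520
Total out = 3350 kmol; y_B = 520 / 3350 = 0.1552.

0.155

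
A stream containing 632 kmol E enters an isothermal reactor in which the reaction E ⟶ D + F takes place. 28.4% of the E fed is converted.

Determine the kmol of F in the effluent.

179 kmol

E reacted = 0.284 × 632 = 179.5 kmol; ν_E = −1, so ξ = 179.5/1 = 179.5 kmol.
Outlet amounts (n = n₀ + ν ξ):
  E: 632 − 1(179.5) = 452.5
  D: 0 + 1(179.5) = 179.5
  F: 0 + 1(179.5) = 179.5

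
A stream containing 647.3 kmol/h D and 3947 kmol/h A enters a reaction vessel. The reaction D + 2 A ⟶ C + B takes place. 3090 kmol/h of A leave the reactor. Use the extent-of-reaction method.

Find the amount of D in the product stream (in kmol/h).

219 kmol/h

For A: n = n₀ − 2ξ → 3090 = 3947 − 2ξ, giving ξ = 428.5 kmol/h.
Outlet amounts (n = n₀ + ν ξ):
  D: 647.3 − 1(428.5) = 218.8
  A: 3947 − 2(428.5) = 3090
  C: 0 + 1(428.5) = 428.5
  B: 0 + 1(428.5) = 428.5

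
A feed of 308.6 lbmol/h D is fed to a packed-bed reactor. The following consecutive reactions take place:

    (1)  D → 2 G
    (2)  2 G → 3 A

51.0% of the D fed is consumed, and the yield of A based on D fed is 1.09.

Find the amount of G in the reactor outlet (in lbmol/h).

90.5 lbmol/h

Conversion of D: D consumed = 1ξ₁ = 0.51 × 308.6 → ξ₁ = 157.4 lbmol/h.
Yield of A: 3ξ₂ / 308.6 = 1.09 → ξ₂ = 112.1 lbmol/h.
Outlet amounts (n = n₀ + Σ ν·ξ):
  D: 308.6 − 1(157.4) = 151.2
  G: 0 + 2(157.4) − 2(112.1) = 90.52
  A: 0 + 3(112.1) = 336.4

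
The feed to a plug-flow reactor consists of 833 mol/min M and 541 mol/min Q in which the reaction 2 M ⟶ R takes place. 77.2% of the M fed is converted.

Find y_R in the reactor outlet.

0.306

M reacted = 0.772 × 833 = 643.1 mol/min; ν_M = −2, so ξ = 643.1/2 = 321.5 mol/min.
Outlet amounts (n = n₀ + ν ξ):
  M: 833 − 2(321.5) = 189.9
  R: 0 + 1(321.5) = 321.5
  Q: 541 (inert)
Total out = 1052 mol/min; y_R = 321.5 / 1052 = 0.3055.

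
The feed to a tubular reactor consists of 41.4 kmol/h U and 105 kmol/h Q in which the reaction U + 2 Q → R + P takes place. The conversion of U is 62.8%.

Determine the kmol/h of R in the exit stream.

26 kmol/h

U reacted = 0.628 × 41.4 = 26 kmol/h; ν_U = −1, so ξ = 26/1 = 26 kmol/h.
Outlet amounts (n = n₀ + ν ξ):
  U: 41.4 − 1(26) = 15.4
  Q: 105 − 2(26) = 53
  R: 0 + 1(26) = 26
  P: 0 + 1(26) = 26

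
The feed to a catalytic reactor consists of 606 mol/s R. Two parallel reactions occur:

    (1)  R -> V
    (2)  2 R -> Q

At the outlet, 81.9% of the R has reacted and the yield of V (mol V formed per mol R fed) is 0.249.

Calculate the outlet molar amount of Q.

Yield of V: 1ξ₁ / 606 = 0.249 → ξ₁ = 150.9 mol/s.
Conversion of R: 1ξ₁ + 2ξ₂ = 0.819 × 606 = 496.3 → ξ₂ = 172.7 mol/s.
Outlet amounts (n = n₀ + Σ ν·ξ):
  R: 606 − 1(150.9) − 2(172.7) = 109.7
  V: 0 + 1(150.9) = 150.9
  Q: 0 + 1(172.7) = 172.7

173 mol/s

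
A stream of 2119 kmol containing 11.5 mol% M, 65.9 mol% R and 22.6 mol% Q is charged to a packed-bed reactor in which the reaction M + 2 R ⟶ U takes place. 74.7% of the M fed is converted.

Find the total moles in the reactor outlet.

1750 kmol

M reacted = 0.747 × 243.7 = 182 kmol; ν_M = −1, so ξ = 182/1 = 182 kmol.
Outlet amounts (n = n₀ + ν ξ):
  M: 243.7 − 1(182) = 61.65
  R: 1396 − 2(182) = 1032
  U: 0 + 1(182) = 182
  Q: 478.9 (inert)
Total out = 61.65 + 1032 + 182 + 478.9 = 1755 kmol.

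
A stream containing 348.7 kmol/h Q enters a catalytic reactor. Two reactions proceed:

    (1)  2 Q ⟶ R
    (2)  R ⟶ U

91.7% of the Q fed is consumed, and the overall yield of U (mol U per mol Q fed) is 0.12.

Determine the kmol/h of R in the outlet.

Conversion of Q: Q consumed = 2ξ₁ = 0.917 × 348.7 → ξ₁ = 159.9 kmol/h.
Yield of U: 1ξ₂ / 348.7 = 0.12 → ξ₂ = 41.84 kmol/h.
Outlet amounts (n = n₀ + Σ ν·ξ):
  Q: 348.7 − 2(159.9) = 28.94
  R: 0 + 1(159.9) − 1(41.84) = 118
  U: 0 + 1(41.84) = 41.84

118 kmol/h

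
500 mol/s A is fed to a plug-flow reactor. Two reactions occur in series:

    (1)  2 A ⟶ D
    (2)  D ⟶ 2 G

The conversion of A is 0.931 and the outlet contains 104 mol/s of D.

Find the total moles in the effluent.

Conversion of A: A consumed = 2ξ₁ = 0.931 × 500 → ξ₁ = 232.8 mol/s.
D balance: n_D = 0 + 1ξ₁ − 1ξ₂ = 104 → ξ₂ = (1·232.8 − 104)/1 = 128.8 mol/s.
Outlet amounts (n = n₀ + Σ ν·ξ):
  A: 500 − 2(232.8) = 34.5
  D: 0 + 1(232.8) − 1(128.8) = 104
  G: 0 + 2(128.8) = 257.5
Total out = 34.5 + 104 + 257.5 = 396 mol/s.

396 mol/s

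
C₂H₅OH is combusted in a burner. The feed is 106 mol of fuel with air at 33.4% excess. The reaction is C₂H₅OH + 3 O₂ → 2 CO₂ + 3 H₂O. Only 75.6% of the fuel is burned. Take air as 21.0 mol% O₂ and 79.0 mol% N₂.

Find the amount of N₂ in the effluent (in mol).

Stoichiometric O₂ = 3 × 106 = 318 mol; O₂ fed = 318 × 1.334 = 424.2 mol.
N₂ fed = 424.2 × 79/21 = 1596 mol.
Fuel reacted = 0.756 × 106 → ξ = 80.14 mol.
Outlet (n = n₀ + ν ξ):
  C₂H₅OH: 106 − 1(80.14) = 25.86
  O₂: 424.2 − 3(80.14) = 183.8
  N₂: 1596 (inert)
  CO₂: 0 + 2(80.14) = 160.3
  H₂O: 0 + 3(80.14) = 240.4

1600 mol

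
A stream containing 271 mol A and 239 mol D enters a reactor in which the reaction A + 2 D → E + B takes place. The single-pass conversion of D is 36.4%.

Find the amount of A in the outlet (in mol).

228 mol

D reacted = 0.364 × 239 = 87 mol; ν_D = −2, so ξ = 87/2 = 43.5 mol.
Outlet amounts (n = n₀ + ν ξ):
  A: 271 − 1(43.5) = 227.5
  D: 239 − 2(43.5) = 152
  E: 0 + 1(43.5) = 43.5
  B: 0 + 1(43.5) = 43.5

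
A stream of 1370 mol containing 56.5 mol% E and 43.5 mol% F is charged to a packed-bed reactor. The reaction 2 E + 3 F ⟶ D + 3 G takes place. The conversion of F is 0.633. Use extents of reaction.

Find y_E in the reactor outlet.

F reacted = 0.633 × 596 = 377.2 mol; ν_F = −3, so ξ = 377.2/3 = 125.7 mol.
Outlet amounts (n = n₀ + ν ξ):
  E: 774 − 2(125.7) = 522.6
  F: 596 − 3(125.7) = 218.7
  D: 0 + 1(125.7) = 125.7
  G: 0 + 3(125.7) = 377.2
Total out = 1244 mol; y_E = 522.6 / 1244 = 0.42.

0.42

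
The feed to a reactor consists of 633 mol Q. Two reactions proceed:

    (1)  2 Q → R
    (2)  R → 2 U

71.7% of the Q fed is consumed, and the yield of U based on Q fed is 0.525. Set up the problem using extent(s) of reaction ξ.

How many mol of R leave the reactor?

60.8 mol

Conversion of Q: Q consumed = 2ξ₁ = 0.717 × 633 → ξ₁ = 226.9 mol.
Yield of U: 2ξ₂ / 633 = 0.525 → ξ₂ = 166.2 mol.
Outlet amounts (n = n₀ + Σ ν·ξ):
  Q: 633 − 2(226.9) = 179.1
  R: 0 + 1(226.9) − 1(166.2) = 60.77
  U: 0 + 2(166.2) = 332.3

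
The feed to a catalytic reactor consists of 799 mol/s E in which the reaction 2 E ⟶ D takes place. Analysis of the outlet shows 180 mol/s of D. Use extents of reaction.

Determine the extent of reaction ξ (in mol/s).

ξ = 180 mol/s

For D: n = n₀ + 1ξ → 180 = 0 + 1ξ, giving ξ = 180 mol/s.
Outlet amounts (n = n₀ + ν ξ):
  E: 799 − 2(180) = 439
  D: 0 + 1(180) = 180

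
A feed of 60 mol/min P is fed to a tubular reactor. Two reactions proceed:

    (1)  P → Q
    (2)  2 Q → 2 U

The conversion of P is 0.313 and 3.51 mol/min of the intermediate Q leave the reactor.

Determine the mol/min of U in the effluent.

15.3 mol/min

Conversion of P: P consumed = 1ξ₁ = 0.313 × 60 → ξ₁ = 18.78 mol/min.
Q balance: n_Q = 0 + 1ξ₁ − 2ξ₂ = 3.51 → ξ₂ = (1·18.78 − 3.51)/2 = 7.635 mol/min.
Outlet amounts (n = n₀ + Σ ν·ξ):
  P: 60 − 1(18.78) = 41.22
  Q: 0 + 1(18.78) − 2(7.635) = 3.51
  U: 0 + 2(7.635) = 15.27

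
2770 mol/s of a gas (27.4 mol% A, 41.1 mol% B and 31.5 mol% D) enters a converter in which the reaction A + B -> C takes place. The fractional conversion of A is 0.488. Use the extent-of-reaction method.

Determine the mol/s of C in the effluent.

A reacted = 0.488 × 759 = 370.4 mol/s; ν_A = −1, so ξ = 370.4/1 = 370.4 mol/s.
Outlet amounts (n = n₀ + ν ξ):
  A: 759 − 1(370.4) = 388.6
  B: 1138 − 1(370.4) = 768.1
  C: 0 + 1(370.4) = 370.4
  D: 872.5 (inert)

370 mol/s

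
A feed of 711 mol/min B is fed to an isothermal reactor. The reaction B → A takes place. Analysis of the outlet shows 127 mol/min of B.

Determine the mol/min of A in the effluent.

For B: n = n₀ − 1ξ → 127 = 711 − 1ξ, giving ξ = 584 mol/min.
Outlet amounts (n = n₀ + ν ξ):
  B: 711 − 1(584) = 127
  A: 0 + 1(584) = 584

584 mol/min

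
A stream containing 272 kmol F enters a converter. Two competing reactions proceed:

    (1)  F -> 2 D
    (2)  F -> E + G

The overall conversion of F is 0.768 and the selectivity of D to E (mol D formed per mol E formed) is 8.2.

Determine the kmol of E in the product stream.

Conversion of F: F consumed = 0.768 × 272 = 208.9 kmol = 1ξ₁ + 1ξ₂.
Selectivity: 2ξ₁ / (1ξ₂) = 8.2 → ξ₁ = 4.1 ξ₂.
Substitute: (1·4.1 + 1) ξ₂ = 208.9 → ξ₂ = 40.96 kmol, ξ₁ = 167.9 kmol.
Outlet amounts (n = n₀ + Σ ν·ξ):
  F: 272 − 1(167.9) − 1(40.96) = 63.1
  D: 0 + 2(167.9) = 335.9
  E: 0 + 1(40.96) = 40.96
  G: 0 + 1(40.96) = 40.96

41 kmol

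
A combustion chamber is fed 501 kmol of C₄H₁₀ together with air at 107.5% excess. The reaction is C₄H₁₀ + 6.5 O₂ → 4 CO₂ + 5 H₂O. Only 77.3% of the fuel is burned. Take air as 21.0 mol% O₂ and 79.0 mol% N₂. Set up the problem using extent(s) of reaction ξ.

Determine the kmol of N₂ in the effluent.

25400 kmol

Stoichiometric O₂ = 6.5 × 501 = 3256 kmol; O₂ fed = 3256 × 2.075 = 6757 kmol.
N₂ fed = 6757 × 79/21 = 25420 kmol.
Fuel reacted = 0.773 × 501 → ξ = 387.3 kmol.
Outlet (n = n₀ + ν ξ):
  C₄H₁₀: 501 − 1(387.3) = 113.7
  O₂: 6757 − 6.5(387.3) = 4240
  N₂: 25420 (inert)
  CO₂: 0 + 4(387.3) = 1549
  H₂O: 0 + 5(387.3) = 1936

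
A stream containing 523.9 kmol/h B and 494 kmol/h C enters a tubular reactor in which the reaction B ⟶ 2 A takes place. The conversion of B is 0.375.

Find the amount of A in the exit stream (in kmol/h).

393 kmol/h

B reacted = 0.375 × 523.9 = 196.5 kmol/h; ν_B = −1, so ξ = 196.5/1 = 196.5 kmol/h.
Outlet amounts (n = n₀ + ν ξ):
  B: 523.9 − 1(196.5) = 327.4
  A: 0 + 2(196.5) = 392.9
  C: 494 (inert)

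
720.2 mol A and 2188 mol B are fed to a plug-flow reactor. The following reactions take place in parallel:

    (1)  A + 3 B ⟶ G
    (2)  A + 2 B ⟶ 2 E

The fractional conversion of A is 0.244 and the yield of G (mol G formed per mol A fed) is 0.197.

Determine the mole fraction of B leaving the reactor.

Yield of G: 1ξ₁ / 720.2 = 0.197 → ξ₁ = 141.9 mol.
Conversion of A: 1ξ₁ + 1ξ₂ = 0.244 × 720.2 = 175.7 → ξ₂ = 33.85 mol.
Outlet amounts (n = n₀ + Σ ν·ξ):
  A: 720.2 − 1(141.9) − 1(33.85) = 544.5
  B: 2188 − 3(141.9) − 2(33.85) = 1695
  G: 0 + 1(141.9) = 141.9
  E: 0 + 2(33.85) = 67.7
Total out = 2449 mol; y_B = 1695 / 2449 = 0.6921.

0.692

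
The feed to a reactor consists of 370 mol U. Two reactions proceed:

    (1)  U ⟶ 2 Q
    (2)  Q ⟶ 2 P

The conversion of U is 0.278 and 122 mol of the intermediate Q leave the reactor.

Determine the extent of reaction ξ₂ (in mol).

ξ₂ = 83.7 mol

Conversion of U: U consumed = 1ξ₁ = 0.278 × 370 → ξ₁ = 102.9 mol.
Q balance: n_Q = 0 + 2ξ₁ − 1ξ₂ = 122 → ξ₂ = (2·102.9 − 122)/1 = 83.72 mol.
Outlet amounts (n = n₀ + Σ ν·ξ):
  U: 370 − 1(102.9) = 267.1
  Q: 0 + 2(102.9) − 1(83.72) = 122
  P: 0 + 2(83.72) = 167.4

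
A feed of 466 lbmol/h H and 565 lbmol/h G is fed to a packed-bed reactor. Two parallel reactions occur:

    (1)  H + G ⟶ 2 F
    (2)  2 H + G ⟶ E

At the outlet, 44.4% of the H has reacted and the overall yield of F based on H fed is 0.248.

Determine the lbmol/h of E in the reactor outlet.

Yield of F: 2ξ₁ / 466 = 0.248 → ξ₁ = 57.78 lbmol/h.
Conversion of H: 1ξ₁ + 2ξ₂ = 0.444 × 466 = 206.9 → ξ₂ = 74.56 lbmol/h.
Outlet amounts (n = n₀ + Σ ν·ξ):
  H: 466 − 1(57.78) − 2(74.56) = 259.1
  G: 565 − 1(57.78) − 1(74.56) = 432.7
  F: 0 + 2(57.78) = 115.6
  E: 0 + 1(74.56) = 74.56

74.6 lbmol/h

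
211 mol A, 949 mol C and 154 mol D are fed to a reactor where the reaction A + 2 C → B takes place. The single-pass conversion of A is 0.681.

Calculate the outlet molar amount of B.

144 mol

A reacted = 0.681 × 211 = 143.7 mol; ν_A = −1, so ξ = 143.7/1 = 143.7 mol.
Outlet amounts (n = n₀ + ν ξ):
  A: 211 − 1(143.7) = 67.31
  C: 949 − 2(143.7) = 661.6
  B: 0 + 1(143.7) = 143.7
  D: 154 (inert)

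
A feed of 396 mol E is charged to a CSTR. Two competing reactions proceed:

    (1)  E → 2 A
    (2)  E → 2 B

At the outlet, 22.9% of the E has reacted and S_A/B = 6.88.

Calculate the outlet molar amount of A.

Conversion of E: E consumed = 0.229 × 396 = 90.68 mol = 1ξ₁ + 1ξ₂.
Selectivity: 2ξ₁ / (2ξ₂) = 6.88 → ξ₁ = 6.88 ξ₂.
Substitute: (1·6.88 + 1) ξ₂ = 90.68 → ξ₂ = 11.51 mol, ξ₁ = 79.18 mol.
Outlet amounts (n = n₀ + Σ ν·ξ):
  E: 396 − 1(79.18) − 1(11.51) = 305.3
  A: 0 + 2(79.18) = 158.4
  B: 0 + 2(11.51) = 23.02

158 mol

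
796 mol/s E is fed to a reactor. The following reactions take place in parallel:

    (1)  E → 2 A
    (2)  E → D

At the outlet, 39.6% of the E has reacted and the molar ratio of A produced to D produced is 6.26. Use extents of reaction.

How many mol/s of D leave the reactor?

76.3 mol/s

Conversion of E: E consumed = 0.396 × 796 = 315.2 mol/s = 1ξ₁ + 1ξ₂.
Selectivity: 2ξ₁ / (1ξ₂) = 6.26 → ξ₁ = 3.13 ξ₂.
Substitute: (1·3.13 + 1) ξ₂ = 315.2 → ξ₂ = 76.32 mol/s, ξ₁ = 238.9 mol/s.
Outlet amounts (n = n₀ + Σ ν·ξ):
  E: 796 − 1(238.9) − 1(76.32) = 480.8
  A: 0 + 2(238.9) = 477.8
  D: 0 + 1(76.32) = 76.32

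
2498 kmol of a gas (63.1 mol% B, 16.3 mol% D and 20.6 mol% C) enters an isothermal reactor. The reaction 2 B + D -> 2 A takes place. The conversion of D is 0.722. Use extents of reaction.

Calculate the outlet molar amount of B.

988 kmol

D reacted = 0.722 × 407.2 = 294 kmol; ν_D = −1, so ξ = 294/1 = 294 kmol.
Outlet amounts (n = n₀ + ν ξ):
  B: 1576 − 2(294) = 988.3
  D: 407.2 − 1(294) = 113.2
  A: 0 + 2(294) = 588
  C: 514.6 (inert)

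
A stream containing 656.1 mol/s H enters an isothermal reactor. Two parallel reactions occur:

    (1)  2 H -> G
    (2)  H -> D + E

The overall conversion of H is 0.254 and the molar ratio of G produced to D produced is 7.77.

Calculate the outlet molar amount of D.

10.1 mol/s

Conversion of H: H consumed = 0.254 × 656.1 = 166.6 mol/s = 2ξ₁ + 1ξ₂.
Selectivity: 1ξ₁ / (1ξ₂) = 7.77 → ξ₁ = 7.77 ξ₂.
Substitute: (2·7.77 + 1) ξ₂ = 166.6 → ξ₂ = 10.08 mol/s, ξ₁ = 78.29 mol/s.
Outlet amounts (n = n₀ + Σ ν·ξ):
  H: 656.1 − 2(78.29) − 1(10.08) = 489.5
  G: 0 + 1(78.29) = 78.29
  D: 0 + 1(10.08) = 10.08
  E: 0 + 1(10.08) = 10.08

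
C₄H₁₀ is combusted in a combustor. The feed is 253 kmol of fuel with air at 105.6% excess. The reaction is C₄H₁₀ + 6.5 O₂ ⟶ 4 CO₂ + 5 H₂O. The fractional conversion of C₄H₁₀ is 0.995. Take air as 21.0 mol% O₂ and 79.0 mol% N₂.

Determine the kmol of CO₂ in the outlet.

Stoichiometric O₂ = 6.5 × 253 = 1644 kmol; O₂ fed = 1644 × 2.056 = 3381 kmol.
N₂ fed = 3381 × 79/21 = 12720 kmol.
Fuel reacted = 0.995 × 253 → ξ = 251.7 kmol.
Outlet (n = n₀ + ν ξ):
  C₄H₁₀: 253 − 1(251.7) = 1.265
  O₂: 3381 − 6.5(251.7) = 1745
  N₂: 12720 (inert)
  CO₂: 0 + 4(251.7) = 1007
  H₂O: 0 + 5(251.7) = 1259

1010 kmol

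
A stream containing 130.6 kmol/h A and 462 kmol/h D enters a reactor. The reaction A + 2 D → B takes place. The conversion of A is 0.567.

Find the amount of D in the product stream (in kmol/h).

A reacted = 0.567 × 130.6 = 74.05 kmol/h; ν_A = −1, so ξ = 74.05/1 = 74.05 kmol/h.
Outlet amounts (n = n₀ + ν ξ):
  A: 130.6 − 1(74.05) = 56.55
  D: 462 − 2(74.05) = 313.9
  B: 0 + 1(74.05) = 74.05

314 kmol/h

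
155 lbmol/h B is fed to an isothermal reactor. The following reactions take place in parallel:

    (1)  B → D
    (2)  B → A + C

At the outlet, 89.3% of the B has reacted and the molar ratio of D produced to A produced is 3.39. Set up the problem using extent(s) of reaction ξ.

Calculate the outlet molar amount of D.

Conversion of B: B consumed = 0.893 × 155 = 138.4 lbmol/h = 1ξ₁ + 1ξ₂.
Selectivity: 1ξ₁ / (1ξ₂) = 3.39 → ξ₁ = 3.39 ξ₂.
Substitute: (1·3.39 + 1) ξ₂ = 138.4 → ξ₂ = 31.53 lbmol/h, ξ₁ = 106.9 lbmol/h.
Outlet amounts (n = n₀ + Σ ν·ξ):
  B: 155 − 1(106.9) − 1(31.53) = 16.59
  D: 0 + 1(106.9) = 106.9
  A: 0 + 1(31.53) = 31.53
  C: 0 + 1(31.53) = 31.53

107 lbmol/h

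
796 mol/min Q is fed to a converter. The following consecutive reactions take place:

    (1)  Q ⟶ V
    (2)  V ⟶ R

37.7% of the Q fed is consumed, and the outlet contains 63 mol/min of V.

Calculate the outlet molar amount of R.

237 mol/min

Conversion of Q: Q consumed = 1ξ₁ = 0.377 × 796 → ξ₁ = 300.1 mol/min.
V balance: n_V = 0 + 1ξ₁ − 1ξ₂ = 63 → ξ₂ = (1·300.1 − 63)/1 = 237.1 mol/min.
Outlet amounts (n = n₀ + Σ ν·ξ):
  Q: 796 − 1(300.1) = 495.9
  V: 0 + 1(300.1) − 1(237.1) = 63
  R: 0 + 1(237.1) = 237.1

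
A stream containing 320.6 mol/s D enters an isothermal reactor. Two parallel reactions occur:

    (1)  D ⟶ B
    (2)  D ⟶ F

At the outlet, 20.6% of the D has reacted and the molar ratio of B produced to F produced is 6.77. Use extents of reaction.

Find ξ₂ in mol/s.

ξ₂ = 8.5 mol/s

Conversion of D: D consumed = 0.206 × 320.6 = 66.04 mol/s = 1ξ₁ + 1ξ₂.
Selectivity: 1ξ₁ / (1ξ₂) = 6.77 → ξ₁ = 6.77 ξ₂.
Substitute: (1·6.77 + 1) ξ₂ = 66.04 → ξ₂ = 8.5 mol/s, ξ₁ = 57.54 mol/s.
Outlet amounts (n = n₀ + Σ ν·ξ):
  D: 320.6 − 1(57.54) − 1(8.5) = 254.6
  B: 0 + 1(57.54) = 57.54
  F: 0 + 1(8.5) = 8.5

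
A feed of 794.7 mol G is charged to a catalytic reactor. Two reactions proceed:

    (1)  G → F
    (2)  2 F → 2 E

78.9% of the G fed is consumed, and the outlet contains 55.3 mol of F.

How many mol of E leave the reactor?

Conversion of G: G consumed = 1ξ₁ = 0.789 × 794.7 → ξ₁ = 627 mol.
F balance: n_F = 0 + 1ξ₁ − 2ξ₂ = 55.3 → ξ₂ = (1·627 − 55.3)/2 = 285.9 mol.
Outlet amounts (n = n₀ + Σ ν·ξ):
  G: 794.7 − 1(627) = 167.7
  F: 0 + 1(627) − 2(285.9) = 55.3
  E: 0 + 2(285.9) = 571.7

572 mol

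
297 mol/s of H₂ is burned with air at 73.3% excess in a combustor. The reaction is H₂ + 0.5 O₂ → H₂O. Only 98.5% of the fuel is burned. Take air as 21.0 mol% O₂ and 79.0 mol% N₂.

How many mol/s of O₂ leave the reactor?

Stoichiometric O₂ = 0.5 × 297 = 148.5 mol/s; O₂ fed = 148.5 × 1.733 = 257.4 mol/s.
N₂ fed = 257.4 × 79/21 = 968.1 mol/s.
Fuel reacted = 0.985 × 297 → ξ = 292.5 mol/s.
Outlet (n = n₀ + ν ξ):
  H₂: 297 − 1(292.5) = 4.455
  O₂: 257.4 − 0.5(292.5) = 111.1
  N₂: 968.1 (inert)
  H₂O: 0 + 1(292.5) = 292.5

111 mol/s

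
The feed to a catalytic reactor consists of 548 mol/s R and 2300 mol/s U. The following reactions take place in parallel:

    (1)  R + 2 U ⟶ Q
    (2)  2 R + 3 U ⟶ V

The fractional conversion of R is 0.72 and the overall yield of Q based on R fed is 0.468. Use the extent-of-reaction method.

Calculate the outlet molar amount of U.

Yield of Q: 1ξ₁ / 548 = 0.468 → ξ₁ = 256.5 mol/s.
Conversion of R: 1ξ₁ + 2ξ₂ = 0.72 × 548 = 394.6 → ξ₂ = 69.05 mol/s.
Outlet amounts (n = n₀ + Σ ν·ξ):
  R: 548 − 1(256.5) − 2(69.05) = 153.4
  U: 2300 − 2(256.5) − 3(69.05) = 1580
  Q: 0 + 1(256.5) = 256.5
  V: 0 + 1(69.05) = 69.05

1580 mol/s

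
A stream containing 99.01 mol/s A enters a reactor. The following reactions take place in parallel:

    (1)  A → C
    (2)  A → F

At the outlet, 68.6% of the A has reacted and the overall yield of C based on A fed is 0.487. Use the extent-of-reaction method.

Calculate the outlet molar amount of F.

Yield of C: 1ξ₁ / 99.01 = 0.487 → ξ₁ = 48.22 mol/s.
Conversion of A: 1ξ₁ + 1ξ₂ = 0.686 × 99.01 = 67.92 → ξ₂ = 19.7 mol/s.
Outlet amounts (n = n₀ + Σ ν·ξ):
  A: 99.01 − 1(48.22) − 1(19.7) = 31.09
  C: 0 + 1(48.22) = 48.22
  F: 0 + 1(19.7) = 19.7

19.7 mol/s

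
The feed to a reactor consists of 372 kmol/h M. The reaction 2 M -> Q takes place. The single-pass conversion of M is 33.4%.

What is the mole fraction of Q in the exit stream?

0.2

M reacted = 0.334 × 372 = 124.2 kmol/h; ν_M = −2, so ξ = 124.2/2 = 62.12 kmol/h.
Outlet amounts (n = n₀ + ν ξ):
  M: 372 − 2(62.12) = 247.8
  Q: 0 + 1(62.12) = 62.12
Total out = 309.9 kmol/h; y_Q = 62.12 / 309.9 = 0.2005.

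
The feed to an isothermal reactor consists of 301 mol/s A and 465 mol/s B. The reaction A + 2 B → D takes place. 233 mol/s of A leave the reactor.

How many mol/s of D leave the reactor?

68 mol/s

For A: n = n₀ − 1ξ → 233 = 301 − 1ξ, giving ξ = 68 mol/s.
Outlet amounts (n = n₀ + ν ξ):
  A: 301 − 1(68) = 233
  B: 465 − 2(68) = 329
  D: 0 + 1(68) = 68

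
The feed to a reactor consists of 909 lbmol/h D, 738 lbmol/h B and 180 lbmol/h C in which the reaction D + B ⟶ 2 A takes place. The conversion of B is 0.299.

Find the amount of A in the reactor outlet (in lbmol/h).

B reacted = 0.299 × 738 = 220.7 lbmol/h; ν_B = −1, so ξ = 220.7/1 = 220.7 lbmol/h.
Outlet amounts (n = n₀ + ν ξ):
  D: 909 − 1(220.7) = 688.3
  B: 738 − 1(220.7) = 517.3
  A: 0 + 2(220.7) = 441.3
  C: 180 (inert)

441 lbmol/h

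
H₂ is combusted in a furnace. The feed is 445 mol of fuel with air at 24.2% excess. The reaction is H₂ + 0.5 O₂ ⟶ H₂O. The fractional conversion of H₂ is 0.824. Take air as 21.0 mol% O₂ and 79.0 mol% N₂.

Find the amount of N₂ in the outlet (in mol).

1040 mol

Stoichiometric O₂ = 0.5 × 445 = 222.5 mol; O₂ fed = 222.5 × 1.242 = 276.3 mol.
N₂ fed = 276.3 × 79/21 = 1040 mol.
Fuel reacted = 0.824 × 445 → ξ = 366.7 mol.
Outlet (n = n₀ + ν ξ):
  H₂: 445 − 1(366.7) = 78.32
  O₂: 276.3 − 0.5(366.7) = 93
  N₂: 1040 (inert)
  H₂O: 0 + 1(366.7) = 366.7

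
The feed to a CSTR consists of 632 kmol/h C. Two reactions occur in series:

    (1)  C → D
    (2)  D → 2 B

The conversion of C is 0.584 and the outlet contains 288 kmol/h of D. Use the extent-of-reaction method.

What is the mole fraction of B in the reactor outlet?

0.227

Conversion of C: C consumed = 1ξ₁ = 0.584 × 632 → ξ₁ = 369.1 kmol/h.
D balance: n_D = 0 + 1ξ₁ − 1ξ₂ = 288 → ξ₂ = (1·369.1 − 288)/1 = 81.09 kmol/h.
Outlet amounts (n = n₀ + Σ ν·ξ):
  C: 632 − 1(369.1) = 262.9
  D: 0 + 1(369.1) − 1(81.09) = 288
  B: 0 + 2(81.09) = 162.2
Total out = 713.1 kmol/h; y_B = 162.2 / 713.1 = 0.2274.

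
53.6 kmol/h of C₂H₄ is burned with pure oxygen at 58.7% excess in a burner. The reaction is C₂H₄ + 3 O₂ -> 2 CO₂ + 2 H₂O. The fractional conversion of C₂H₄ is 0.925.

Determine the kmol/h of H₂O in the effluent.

99.2 kmol/h

Stoichiometric O₂ = 3 × 53.6 = 160.8 kmol/h; O₂ fed = 160.8 × 1.587 = 255.2 kmol/h.
Fuel reacted = 0.925 × 53.6 → ξ = 49.58 kmol/h.
Outlet (n = n₀ + ν ξ):
  C₂H₄: 53.6 − 1(49.58) = 4.02
  O₂: 255.2 − 3(49.58) = 106.4
  CO₂: 0 + 2(49.58) = 99.16
  H₂O: 0 + 2(49.58) = 99.16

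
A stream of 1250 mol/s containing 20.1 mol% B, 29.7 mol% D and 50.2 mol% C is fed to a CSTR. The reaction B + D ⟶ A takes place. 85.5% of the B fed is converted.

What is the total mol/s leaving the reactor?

1040 mol/s

B reacted = 0.855 × 251.2 = 214.8 mol/s; ν_B = −1, so ξ = 214.8/1 = 214.8 mol/s.
Outlet amounts (n = n₀ + ν ξ):
  B: 251.2 − 1(214.8) = 36.43
  D: 371.2 − 1(214.8) = 156.4
  A: 0 + 1(214.8) = 214.8
  C: 627.5 (inert)
Total out = 36.43 + 156.4 + 214.8 + 627.5 = 1035 mol/s.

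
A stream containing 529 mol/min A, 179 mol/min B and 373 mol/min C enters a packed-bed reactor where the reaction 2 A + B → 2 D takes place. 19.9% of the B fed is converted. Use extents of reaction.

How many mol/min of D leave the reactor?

B reacted = 0.199 × 179 = 35.62 mol/min; ν_B = −1, so ξ = 35.62/1 = 35.62 mol/min.
Outlet amounts (n = n₀ + ν ξ):
  A: 529 − 2(35.62) = 457.8
  B: 179 − 1(35.62) = 143.4
  D: 0 + 2(35.62) = 71.24
  C: 373 (inert)

71.2 mol/min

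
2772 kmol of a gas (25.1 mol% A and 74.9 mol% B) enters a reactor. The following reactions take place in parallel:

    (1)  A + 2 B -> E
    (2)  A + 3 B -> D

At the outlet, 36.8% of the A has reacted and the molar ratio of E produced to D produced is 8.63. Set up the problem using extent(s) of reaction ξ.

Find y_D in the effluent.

0.0119

Conversion of A: A consumed = 0.368 × 695.8 = 256 kmol = 1ξ₁ + 1ξ₂.
Selectivity: 1ξ₁ / (1ξ₂) = 8.63 → ξ₁ = 8.63 ξ₂.
Substitute: (1·8.63 + 1) ξ₂ = 256 → ξ₂ = 26.59 kmol, ξ₁ = 229.5 kmol.
Outlet amounts (n = n₀ + Σ ν·ξ):
  A: 695.8 − 1(229.5) − 1(26.59) = 439.7
  B: 2076 − 2(229.5) − 3(26.59) = 1538
  E: 0 + 1(229.5) = 229.5
  D: 0 + 1(26.59) = 26.59
Total out = 2233 kmol; y_D = 26.59 / 2233 = 0.01191.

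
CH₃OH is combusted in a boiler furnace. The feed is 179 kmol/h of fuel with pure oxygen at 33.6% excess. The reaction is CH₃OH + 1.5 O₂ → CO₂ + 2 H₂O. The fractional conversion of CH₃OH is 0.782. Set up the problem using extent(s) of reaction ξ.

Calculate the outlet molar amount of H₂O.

Stoichiometric O₂ = 1.5 × 179 = 268.5 kmol/h; O₂ fed = 268.5 × 1.336 = 358.7 kmol/h.
Fuel reacted = 0.782 × 179 → ξ = 140 kmol/h.
Outlet (n = n₀ + ν ξ):
  CH₃OH: 179 − 1(140) = 39.02
  O₂: 358.7 − 1.5(140) = 148.7
  CO₂: 0 + 1(140) = 140
  H₂O: 0 + 2(140) = 280

280 kmol/h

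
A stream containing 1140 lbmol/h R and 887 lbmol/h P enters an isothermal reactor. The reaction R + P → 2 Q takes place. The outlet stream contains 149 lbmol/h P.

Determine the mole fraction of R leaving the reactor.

0.198

For P: n = n₀ − 1ξ → 149 = 887 − 1ξ, giving ξ = 738 lbmol/h.
Outlet amounts (n = n₀ + ν ξ):
  R: 1140 − 1(738) = 402
  P: 887 − 1(738) = 149
  Q: 0 + 2(738) = 1476
Total out = 2027 lbmol/h; y_R = 402 / 2027 = 0.1983.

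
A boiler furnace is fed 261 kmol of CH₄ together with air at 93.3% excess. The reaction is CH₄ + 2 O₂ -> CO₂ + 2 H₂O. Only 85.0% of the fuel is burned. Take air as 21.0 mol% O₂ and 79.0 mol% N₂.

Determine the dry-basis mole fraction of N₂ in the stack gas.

0.821

Stoichiometric O₂ = 2 × 261 = 522 kmol; O₂ fed = 522 × 1.933 = 1009 kmol.
N₂ fed = 1009 × 79/21 = 3796 kmol.
Fuel reacted = 0.85 × 261 → ξ = 221.8 kmol.
Outlet (n = n₀ + ν ξ):
  CH₄: 261 − 1(221.8) = 39.15
  O₂: 1009 − 2(221.8) = 565.3
  N₂: 3796 (inert)
  CO₂: 0 + 1(221.8) = 221.8
  H₂O: 0 + 2(221.8) = 443.7
Dry total = 4622 kmol; y_N₂ (dry) = 3796 / 4622 = 0.8212.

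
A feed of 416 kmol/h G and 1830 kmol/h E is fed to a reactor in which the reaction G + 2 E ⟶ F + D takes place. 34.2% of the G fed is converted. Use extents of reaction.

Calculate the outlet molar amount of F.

142 kmol/h

G reacted = 0.342 × 416 = 142.3 kmol/h; ν_G = −1, so ξ = 142.3/1 = 142.3 kmol/h.
Outlet amounts (n = n₀ + ν ξ):
  G: 416 − 1(142.3) = 273.7
  E: 1830 − 2(142.3) = 1545
  F: 0 + 1(142.3) = 142.3
  D: 0 + 1(142.3) = 142.3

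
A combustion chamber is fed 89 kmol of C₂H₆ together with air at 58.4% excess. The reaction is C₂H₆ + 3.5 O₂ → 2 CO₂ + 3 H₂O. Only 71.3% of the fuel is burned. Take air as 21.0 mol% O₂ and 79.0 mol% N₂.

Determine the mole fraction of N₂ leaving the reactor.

0.751

Stoichiometric O₂ = 3.5 × 89 = 311.5 kmol; O₂ fed = 311.5 × 1.584 = 493.4 kmol.
N₂ fed = 493.4 × 79/21 = 1856 kmol.
Fuel reacted = 0.713 × 89 → ξ = 63.46 kmol.
Outlet (n = n₀ + ν ξ):
  C₂H₆: 89 − 1(63.46) = 25.54
  O₂: 493.4 − 3.5(63.46) = 271.3
  N₂: 1856 (inert)
  CO₂: 0 + 2(63.46) = 126.9
  H₂O: 0 + 3(63.46) = 190.4
Total out = 2470 kmol; y_N₂ = 1856 / 2470 = 0.7514.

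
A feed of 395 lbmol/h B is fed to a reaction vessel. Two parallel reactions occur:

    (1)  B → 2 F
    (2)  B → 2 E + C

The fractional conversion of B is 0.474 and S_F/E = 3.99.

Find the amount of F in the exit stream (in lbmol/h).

299 lbmol/h

Conversion of B: B consumed = 0.474 × 395 = 187.2 lbmol/h = 1ξ₁ + 1ξ₂.
Selectivity: 2ξ₁ / (2ξ₂) = 3.99 → ξ₁ = 3.99 ξ₂.
Substitute: (1·3.99 + 1) ξ₂ = 187.2 → ξ₂ = 37.52 lbmol/h, ξ₁ = 149.7 lbmol/h.
Outlet amounts (n = n₀ + Σ ν·ξ):
  B: 395 − 1(149.7) − 1(37.52) = 207.8
  F: 0 + 2(149.7) = 299.4
  E: 0 + 2(37.52) = 75.04
  C: 0 + 1(37.52) = 37.52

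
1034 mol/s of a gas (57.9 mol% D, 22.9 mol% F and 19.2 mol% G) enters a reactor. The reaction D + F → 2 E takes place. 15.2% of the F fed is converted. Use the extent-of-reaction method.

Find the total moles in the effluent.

F reacted = 0.152 × 236.8 = 35.99 mol/s; ν_F = −1, so ξ = 35.99/1 = 35.99 mol/s.
Outlet amounts (n = n₀ + ν ξ):
  D: 598.7 − 1(35.99) = 562.7
  F: 236.8 − 1(35.99) = 200.8
  E: 0 + 2(35.99) = 71.98
  G: 198.5 (inert)
Total out = 562.7 + 200.8 + 71.98 + 198.5 = 1034 mol/s.

1030 mol/s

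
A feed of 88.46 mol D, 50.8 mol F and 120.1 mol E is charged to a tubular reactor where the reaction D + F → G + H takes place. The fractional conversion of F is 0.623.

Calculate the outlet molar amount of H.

F reacted = 0.623 × 50.8 = 31.65 mol; ν_F = −1, so ξ = 31.65/1 = 31.65 mol.
Outlet amounts (n = n₀ + ν ξ):
  D: 88.46 − 1(31.65) = 56.81
  F: 50.8 − 1(31.65) = 19.15
  G: 0 + 1(31.65) = 31.65
  H: 0 + 1(31.65) = 31.65
  E: 120.1 (inert)

31.6 mol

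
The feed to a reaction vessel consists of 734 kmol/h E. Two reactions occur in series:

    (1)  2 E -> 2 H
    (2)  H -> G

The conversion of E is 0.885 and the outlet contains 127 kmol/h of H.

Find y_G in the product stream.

0.712

Conversion of E: E consumed = 2ξ₁ = 0.885 × 734 → ξ₁ = 324.8 kmol/h.
H balance: n_H = 0 + 2ξ₁ − 1ξ₂ = 127 → ξ₂ = (2·324.8 − 127)/1 = 522.6 kmol/h.
Outlet amounts (n = n₀ + Σ ν·ξ):
  E: 734 − 2(324.8) = 84.41
  H: 0 + 2(324.8) − 1(522.6) = 127
  G: 0 + 1(522.6) = 522.6
Total out = 734 kmol/h; y_G = 522.6 / 734 = 0.712.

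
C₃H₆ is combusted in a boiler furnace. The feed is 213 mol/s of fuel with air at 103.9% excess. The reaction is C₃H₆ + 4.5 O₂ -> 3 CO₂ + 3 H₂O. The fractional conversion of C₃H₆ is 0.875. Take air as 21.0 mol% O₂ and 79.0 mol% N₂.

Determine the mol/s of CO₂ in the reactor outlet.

Stoichiometric O₂ = 4.5 × 213 = 958.5 mol/s; O₂ fed = 958.5 × 2.039 = 1954 mol/s.
N₂ fed = 1954 × 79/21 = 7352 mol/s.
Fuel reacted = 0.875 × 213 → ξ = 186.4 mol/s.
Outlet (n = n₀ + ν ξ):
  C₃H₆: 213 − 1(186.4) = 26.62
  O₂: 1954 − 4.5(186.4) = 1116
  N₂: 7352 (inert)
  CO₂: 0 + 3(186.4) = 559.1
  H₂O: 0 + 3(186.4) = 559.1

559 mol/s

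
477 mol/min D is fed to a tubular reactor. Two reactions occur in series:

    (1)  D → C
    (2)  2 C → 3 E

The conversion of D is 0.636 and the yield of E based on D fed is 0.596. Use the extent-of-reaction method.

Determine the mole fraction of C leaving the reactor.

0.199

Conversion of D: D consumed = 1ξ₁ = 0.636 × 477 → ξ₁ = 303.4 mol/min.
Yield of E: 3ξ₂ / 477 = 0.596 → ξ₂ = 94.76 mol/min.
Outlet amounts (n = n₀ + Σ ν·ξ):
  D: 477 − 1(303.4) = 173.6
  C: 0 + 1(303.4) − 2(94.76) = 113.8
  E: 0 + 3(94.76) = 284.3
Total out = 571.8 mol/min; y_C = 113.8 / 571.8 = 0.1991.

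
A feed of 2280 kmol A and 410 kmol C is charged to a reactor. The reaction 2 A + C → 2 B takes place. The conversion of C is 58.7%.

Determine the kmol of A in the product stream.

1800 kmol

C reacted = 0.587 × 410 = 240.7 kmol; ν_C = −1, so ξ = 240.7/1 = 240.7 kmol.
Outlet amounts (n = n₀ + ν ξ):
  A: 2280 − 2(240.7) = 1799
  C: 410 − 1(240.7) = 169.3
  B: 0 + 2(240.7) = 481.3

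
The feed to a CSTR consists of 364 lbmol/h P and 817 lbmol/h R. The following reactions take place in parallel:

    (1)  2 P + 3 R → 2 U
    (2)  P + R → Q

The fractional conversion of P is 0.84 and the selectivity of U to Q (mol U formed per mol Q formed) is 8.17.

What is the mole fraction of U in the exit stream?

0.369

Conversion of P: P consumed = 0.84 × 364 = 305.8 lbmol/h = 2ξ₁ + 1ξ₂.
Selectivity: 2ξ₁ / (1ξ₂) = 8.17 → ξ₁ = 4.085 ξ₂.
Substitute: (2·4.085 + 1) ξ₂ = 305.8 → ξ₂ = 33.34 lbmol/h, ξ₁ = 136.2 lbmol/h.
Outlet amounts (n = n₀ + Σ ν·ξ):
  P: 364 − 2(136.2) − 1(33.34) = 58.24
  R: 817 − 3(136.2) − 1(33.34) = 375
  U: 0 + 2(136.2) = 272.4
  Q: 0 + 1(33.34) = 33.34
Total out = 739 lbmol/h; y_U = 272.4 / 739 = 0.3686.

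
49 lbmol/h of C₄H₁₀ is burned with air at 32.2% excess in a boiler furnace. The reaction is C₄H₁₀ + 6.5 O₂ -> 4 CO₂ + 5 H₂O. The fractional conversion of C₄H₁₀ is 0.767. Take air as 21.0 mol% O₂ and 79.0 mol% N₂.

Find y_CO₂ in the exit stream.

0.0712

Stoichiometric O₂ = 6.5 × 49 = 318.5 lbmol/h; O₂ fed = 318.5 × 1.322 = 421.1 lbmol/h.
N₂ fed = 421.1 × 79/21 = 1584 lbmol/h.
Fuel reacted = 0.767 × 49 → ξ = 37.58 lbmol/h.
Outlet (n = n₀ + ν ξ):
  C₄H₁₀: 49 − 1(37.58) = 11.42
  O₂: 421.1 − 6.5(37.58) = 176.8
  N₂: 1584 (inert)
  CO₂: 0 + 4(37.58) = 150.3
  H₂O: 0 + 5(37.58) = 187.9
Total out = 2110 lbmol/h; y_CO₂ = 150.3 / 2110 = 0.07123.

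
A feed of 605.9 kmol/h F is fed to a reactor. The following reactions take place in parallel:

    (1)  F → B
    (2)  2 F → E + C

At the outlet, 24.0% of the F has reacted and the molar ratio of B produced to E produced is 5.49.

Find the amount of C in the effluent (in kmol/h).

19.4 kmol/h

Conversion of F: F consumed = 0.24 × 605.9 = 145.4 kmol/h = 1ξ₁ + 2ξ₂.
Selectivity: 1ξ₁ / (1ξ₂) = 5.49 → ξ₁ = 5.49 ξ₂.
Substitute: (1·5.49 + 2) ξ₂ = 145.4 → ξ₂ = 19.41 kmol/h, ξ₁ = 106.6 kmol/h.
Outlet amounts (n = n₀ + Σ ν·ξ):
  F: 605.9 − 1(106.6) − 2(19.41) = 460.5
  B: 0 + 1(106.6) = 106.6
  E: 0 + 1(19.41) = 19.41
  C: 0 + 1(19.41) = 19.41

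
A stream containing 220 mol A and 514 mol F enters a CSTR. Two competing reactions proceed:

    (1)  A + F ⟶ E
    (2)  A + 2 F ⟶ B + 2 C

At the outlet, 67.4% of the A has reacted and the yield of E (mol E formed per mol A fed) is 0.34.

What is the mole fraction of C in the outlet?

Yield of E: 1ξ₁ / 220 = 0.34 → ξ₁ = 74.8 mol.
Conversion of A: 1ξ₁ + 1ξ₂ = 0.674 × 220 = 148.3 → ξ₂ = 73.48 mol.
Outlet amounts (n = n₀ + Σ ν·ξ):
  A: 220 − 1(74.8) − 1(73.48) = 71.72
  F: 514 − 1(74.8) − 2(73.48) = 292.2
  E: 0 + 1(74.8) = 74.8
  B: 0 + 1(73.48) = 73.48
  C: 0 + 2(73.48) = 147
Total out = 659.2 mol; y_C = 147 / 659.2 = 0.2229.

0.223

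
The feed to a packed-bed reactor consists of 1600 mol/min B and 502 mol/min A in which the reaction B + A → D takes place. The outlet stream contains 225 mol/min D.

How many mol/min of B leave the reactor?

For D: n = n₀ + 1ξ → 225 = 0 + 1ξ, giving ξ = 225 mol/min.
Outlet amounts (n = n₀ + ν ξ):
  B: 1600 − 1(225) = 1375
  A: 502 − 1(225) = 277
  D: 0 + 1(225) = 225

1380 mol/min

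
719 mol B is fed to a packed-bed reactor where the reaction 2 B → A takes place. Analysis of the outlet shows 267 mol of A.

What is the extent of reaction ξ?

ξ = 267 mol

For A: n = n₀ + 1ξ → 267 = 0 + 1ξ, giving ξ = 267 mol.
Outlet amounts (n = n₀ + ν ξ):
  B: 719 − 2(267) = 185
  A: 0 + 1(267) = 267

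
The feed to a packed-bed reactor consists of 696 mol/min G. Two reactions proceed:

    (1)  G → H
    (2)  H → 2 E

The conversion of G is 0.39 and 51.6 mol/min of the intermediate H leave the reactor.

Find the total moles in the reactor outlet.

916 mol/min

Conversion of G: G consumed = 1ξ₁ = 0.39 × 696 → ξ₁ = 271.4 mol/min.
H balance: n_H = 0 + 1ξ₁ − 1ξ₂ = 51.6 → ξ₂ = (1·271.4 − 51.6)/1 = 219.8 mol/min.
Outlet amounts (n = n₀ + Σ ν·ξ):
  G: 696 − 1(271.4) = 424.6
  H: 0 + 1(271.4) − 1(219.8) = 51.6
  E: 0 + 2(219.8) = 439.7
Total out = 424.6 + 51.6 + 439.7 = 915.8 mol/min.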